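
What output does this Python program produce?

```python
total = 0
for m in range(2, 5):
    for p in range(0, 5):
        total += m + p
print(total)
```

m=2,p=0: total = 0+2 = 2
m=2,p=1: total = 2+3 = 5
m=2,p=2: total = 5+4 = 9
m=2,p=3: total = 9+5 = 14
m=2,p=4: total = 14+6 = 20
m=3,p=0: total = 20+3 = 23
m=3,p=1: total = 23+4 = 27
m=3,p=2: total = 27+5 = 32
m=3,p=3: total = 32+6 = 38
m=3,p=4: total = 38+7 = 45
m=4,p=0: total = 45+4 = 49
m=4,p=1: total = 49+5 = 54
m=4,p=2: total = 54+6 = 60
m=4,p=3: total = 60+7 = 67
m=4,p=4: total = 67+8 = 75

75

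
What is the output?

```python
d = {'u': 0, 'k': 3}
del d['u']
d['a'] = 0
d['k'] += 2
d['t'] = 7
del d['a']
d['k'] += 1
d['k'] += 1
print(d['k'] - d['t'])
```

0

del 'u' → {'k': 3}
d['a'] = 0 → {'k': 3, 'a': 0}
d['k'] = 3+2 = 5 → {'k': 5, 'a': 0}
d['t'] = 7 → {'k': 5, 'a': 0, 't': 7}
del 'a' → {'k': 5, 't': 7}
d['k'] = 5+1 = 6 → {'k': 6, 't': 7}
d['k'] = 6+1 = 7 → {'k': 7, 't': 7}
d['k']-d['t'] = 7-7 = 0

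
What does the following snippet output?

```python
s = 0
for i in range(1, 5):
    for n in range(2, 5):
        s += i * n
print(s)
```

90

i=1,n=2: s = 0+2 = 2
i=1,n=3: s = 2+3 = 5
i=1,n=4: s = 5+4 = 9
i=2,n=2: s = 9+4 = 13
i=2,n=3: s = 13+6 = 19
i=2,n=4: s = 19+8 = 27
i=3,n=2: s = 27+6 = 33
i=3,n=3: s = 33+9 = 42
i=3,n=4: s = 42+12 = 54
i=4,n=2: s = 54+8 = 62
i=4,n=3: s = 62+12 = 74
i=4,n=4: s = 74+16 = 90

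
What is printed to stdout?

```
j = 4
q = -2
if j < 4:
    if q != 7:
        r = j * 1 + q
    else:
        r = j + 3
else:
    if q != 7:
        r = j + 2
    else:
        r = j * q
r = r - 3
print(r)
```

3

j=4, q=-2
j < 4 is False; q != 7 is True
→ r = j + 2 = 6
r = 6-3 = 3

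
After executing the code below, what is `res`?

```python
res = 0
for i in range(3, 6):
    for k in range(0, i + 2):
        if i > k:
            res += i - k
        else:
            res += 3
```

i=3,k=0: 3>0, res = 0+3 = 3
i=3,k=1: 3>1, res = 3+2 = 5
i=3,k=2: 3>2, res = 5+1 = 6
i=3,k=3: not 3>3, res = 6+3 = 9
i=3,k=4: not 3>4, res = 9+3 = 12
i=4,k=0: 4>0, res = 12+4 = 16
i=4,k=1: 4>1, res = 16+3 = 19
i=4,k=2: 4>2, res = 19+2 = 21
i=4,k=3: 4>3, res = 21+1 = 22
i=4,k=4: not 4>4, res = 22+3 = 25
i=4,k=5: not 4>5, res = 25+3 = 28
i=5,k=0: 5>0, res = 28+5 = 33
i=5,k=1: 5>1, res = 33+4 = 37
i=5,k=2: 5>2, res = 37+3 = 40
i=5,k=3: 5>3, res = 40+2 = 42
i=5,k=4: 5>4, res = 42+1 = 43
i=5,k=5: not 5>5, res = 43+3 = 46
i=5,k=6: not 5>6, res = 46+3 = 49

49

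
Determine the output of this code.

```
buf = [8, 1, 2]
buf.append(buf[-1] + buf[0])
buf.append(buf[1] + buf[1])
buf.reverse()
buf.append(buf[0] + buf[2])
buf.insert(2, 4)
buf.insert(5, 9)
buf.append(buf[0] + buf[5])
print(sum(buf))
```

append buf[-1]+buf[0] = 2+8 = 10 → [8, 1, 2, 10]
append buf[1]+buf[1] = 1+1 = 2 → [8, 1, 2, 10, 2]
reverse → [2, 10, 2, 1, 8]
append buf[0]+buf[2] = 2+2 = 4 → [2, 10, 2, 1, 8, 4]
insert 4 at 2 → [2, 10, 4, 2, 1, 8, 4]
insert 9 at 5 → [2, 10, 4, 2, 1, 9, 8, 4]
append buf[0]+buf[5] = 2+9 = 11 → [2, 10, 4, 2, 1, 9, 8, 4, 11]
sum = 51

51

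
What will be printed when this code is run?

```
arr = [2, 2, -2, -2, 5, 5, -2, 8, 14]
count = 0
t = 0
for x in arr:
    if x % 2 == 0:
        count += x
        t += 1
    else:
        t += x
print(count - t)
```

3

x=2: even, count = 0+2 = 2; t=1
x=2: even, count = 2+2 = 4; t=2
x=-2: even, count = 4+(-2) = 2; t=3
x=-2: even, count = 2+(-2) = 0; t=4
x=5: not even; t=9
x=5: not even; t=14
x=-2: even, count = 0+(-2) = -2; t=15
x=8: even, count = (-2)+8 = 6; t=16
x=14: even, count = 6+14 = 20; t=17
count-t = 20-17 = 3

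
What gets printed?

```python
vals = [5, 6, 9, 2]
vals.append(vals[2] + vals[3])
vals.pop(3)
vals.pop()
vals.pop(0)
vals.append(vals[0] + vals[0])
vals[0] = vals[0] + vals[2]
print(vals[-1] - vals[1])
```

3

append vals[2]+vals[3] = 9+2 = 11 → [5, 6, 9, 2, 11]
pop(3) removes 2 → [5, 6, 9, 11]
pop() removes 11 → [5, 6, 9]
pop(0) removes 5 → [6, 9]
append vals[0]+vals[0] = 6+6 = 12 → [6, 9, 12]
vals[0] = vals[0]+vals[2] = 6+12 = 18 → [18, 9, 12]
vals[-1]-vals[1] = 12-9 = 3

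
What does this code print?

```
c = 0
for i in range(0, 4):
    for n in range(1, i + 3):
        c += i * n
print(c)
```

71

i=0,n=1: c = 0+0 = 0
i=0,n=2: c = 0+0 = 0
i=1,n=1: c = 0+1 = 1
i=1,n=2: c = 1+2 = 3
i=1,n=3: c = 3+3 = 6
i=2,n=1: c = 6+2 = 8
i=2,n=2: c = 8+4 = 12
i=2,n=3: c = 12+6 = 18
i=2,n=4: c = 18+8 = 26
i=3,n=1: c = 26+3 = 29
i=3,n=2: c = 29+6 = 35
i=3,n=3: c = 35+9 = 44
i=3,n=4: c = 44+12 = 56
i=3,n=5: c = 56+15 = 71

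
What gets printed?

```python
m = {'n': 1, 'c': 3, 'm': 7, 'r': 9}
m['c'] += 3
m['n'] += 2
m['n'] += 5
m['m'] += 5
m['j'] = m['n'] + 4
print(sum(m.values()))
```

47

m['c'] = 3+3 = 6 → {'n': 1, 'c': 6, 'm': 7, 'r': 9}
m['n'] = 1+2 = 3 → {'n': 3, 'c': 6, 'm': 7, 'r': 9}
m['n'] = 3+5 = 8 → {'n': 8, 'c': 6, 'm': 7, 'r': 9}
m['m'] = 7+5 = 12 → {'n': 8, 'c': 6, 'm': 12, 'r': 9}
m['j'] = m['n']+4 = 12 → {'n': 8, 'c': 6, 'm': 12, 'r': 9, 'j': 12}
sum of values = 47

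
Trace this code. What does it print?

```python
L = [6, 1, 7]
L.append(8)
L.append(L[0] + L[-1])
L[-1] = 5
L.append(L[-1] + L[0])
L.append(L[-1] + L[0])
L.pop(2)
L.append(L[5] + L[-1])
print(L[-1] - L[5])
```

append 8 → [6, 1, 7, 8]
append L[0]+L[-1] = 6+8 = 14 → [6, 1, 7, 8, 14]
L[-1] = 5 → [6, 1, 7, 8, 5]
append L[-1]+L[0] = 5+6 = 11 → [6, 1, 7, 8, 5, 11]
append L[-1]+L[0] = 11+6 = 17 → [6, 1, 7, 8, 5, 11, 17]
pop(2) removes 7 → [6, 1, 8, 5, 11, 17]
append L[5]+L[-1] = 17+17 = 34 → [6, 1, 8, 5, 11, 17, 34]
L[-1]-L[5] = 34-17 = 17

17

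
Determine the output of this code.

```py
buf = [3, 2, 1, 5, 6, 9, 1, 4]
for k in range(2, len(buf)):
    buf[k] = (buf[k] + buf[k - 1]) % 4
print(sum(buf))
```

13

k=2: buf[2] = (1+2)%4 = 3 → [3, 2, 3, 5, 6, 9, 1, 4]
k=3: buf[3] = (5+3)%4 = 0 → [3, 2, 3, 0, 6, 9, 1, 4]
k=4: buf[4] = (6+0)%4 = 2 → [3, 2, 3, 0, 2, 9, 1, 4]
k=5: buf[5] = (9+2)%4 = 3 → [3, 2, 3, 0, 2, 3, 1, 4]
k=6: buf[6] = (1+3)%4 = 0 → [3, 2, 3, 0, 2, 3, 0, 4]
k=7: buf[7] = (4+0)%4 = 0 → [3, 2, 3, 0, 2, 3, 0, 0]
sum = 13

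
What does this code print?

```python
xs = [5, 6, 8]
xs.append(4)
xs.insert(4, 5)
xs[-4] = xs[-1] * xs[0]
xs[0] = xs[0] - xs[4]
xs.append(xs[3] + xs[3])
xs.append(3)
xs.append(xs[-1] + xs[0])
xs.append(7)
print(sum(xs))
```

append 4 → [5, 6, 8, 4]
insert 5 at 4 → [5, 6, 8, 4, 5]
xs[-4] = xs[-1]*xs[0] = 5*5 = 25 → [5, 25, 8, 4, 5]
xs[0] = xs[0]-xs[4] = 5-5 = 0 → [0, 25, 8, 4, 5]
append xs[3]+xs[3] = 4+4 = 8 → [0, 25, 8, 4, 5, 8]
append 3 → [0, 25, 8, 4, 5, 8, 3]
append xs[-1]+xs[0] = 3+0 = 3 → [0, 25, 8, 4, 5, 8, 3, 3]
append 7 → [0, 25, 8, 4, 5, 8, 3, 3, 7]
sum = 63

63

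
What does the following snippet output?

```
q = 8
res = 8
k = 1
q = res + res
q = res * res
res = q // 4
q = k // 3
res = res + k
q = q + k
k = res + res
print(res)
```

q = 8+8 = 16
q = 8*8 = 64
res = 64//4 = 16
q = 1//3 = 0
res = 16+1 = 17
q = 0+1 = 1
k = 17+17 = 34

17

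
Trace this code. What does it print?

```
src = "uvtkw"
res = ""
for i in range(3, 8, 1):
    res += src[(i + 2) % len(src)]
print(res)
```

i=3: add src[0]='u' → 'u'
i=4: add src[1]='v' → 'uv'
i=5: add src[2]='t' → 'uvt'
i=6: add src[3]='k' → 'uvtk'
i=7: add src[4]='w' → 'uvtkw'

uvtkw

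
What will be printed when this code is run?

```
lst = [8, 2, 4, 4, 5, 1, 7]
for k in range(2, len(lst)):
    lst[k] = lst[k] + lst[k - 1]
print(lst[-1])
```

k=2: lst[2] = 4+2 = 6 → [8, 2, 6, 4, 5, 1, 7]
k=3: lst[3] = 4+6 = 10 → [8, 2, 6, 10, 5, 1, 7]
k=4: lst[4] = 5+10 = 15 → [8, 2, 6, 10, 15, 1, 7]
k=5: lst[5] = 1+15 = 16 → [8, 2, 6, 10, 15, 16, 7]
k=6: lst[6] = 7+16 = 23 → [8, 2, 6, 10, 15, 16, 23]

23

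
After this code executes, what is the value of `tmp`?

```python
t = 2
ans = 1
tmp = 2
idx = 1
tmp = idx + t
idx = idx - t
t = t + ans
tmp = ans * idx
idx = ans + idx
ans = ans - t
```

tmp = 1+2 = 3
idx = 1-2 = -1
t = 2+1 = 3
tmp = 1*(-1) = -1
idx = 1+(-1) = 0
ans = 1-3 = -2

-1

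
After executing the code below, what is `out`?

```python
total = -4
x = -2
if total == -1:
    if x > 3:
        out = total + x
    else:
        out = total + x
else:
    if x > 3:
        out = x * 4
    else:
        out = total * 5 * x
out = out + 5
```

45

total=-4, x=-2
total == -1 is False; x > 3 is False
→ out = total * 5 * x = 40
out = 40+5 = 45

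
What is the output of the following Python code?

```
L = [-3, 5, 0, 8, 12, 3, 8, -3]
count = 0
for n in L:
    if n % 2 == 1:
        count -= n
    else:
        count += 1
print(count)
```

2

n=-3: odd, count = 0-(-3) = 3
n=5: odd, count = 3-5 = -2
n=0: not odd, count = (-2)+1 = -1
n=8: not odd, count = (-1)+1 = 0
n=12: not odd, count = 0+1 = 1
n=3: odd, count = 1-3 = -2
n=8: not odd, count = (-2)+1 = -1
n=-3: odd, count = (-1)-(-3) = 2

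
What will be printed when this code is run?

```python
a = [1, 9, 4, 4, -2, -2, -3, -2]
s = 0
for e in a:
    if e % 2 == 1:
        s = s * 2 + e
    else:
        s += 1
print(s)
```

e=1: odd, s = 0*2+1 = 1
e=9: odd, s = 1*2+9 = 11
e=4: not odd, s = 11+1 = 12
e=4: not odd, s = 12+1 = 13
e=-2: not odd, s = 13+1 = 14
e=-2: not odd, s = 14+1 = 15
e=-3: odd, s = 15*2+(-3) = 27
e=-2: not odd, s = 27+1 = 28

28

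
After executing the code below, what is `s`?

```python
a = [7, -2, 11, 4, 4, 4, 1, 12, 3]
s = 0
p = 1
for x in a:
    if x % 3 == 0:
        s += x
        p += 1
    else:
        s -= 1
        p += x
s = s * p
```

x=7: not %3==0, s = 0-1 = -1; p=8
x=-2: not %3==0, s = (-1)-1 = -2; p=6
x=11: not %3==0, s = (-2)-1 = -3; p=17
x=4: not %3==0, s = (-3)-1 = -4; p=21
x=4: not %3==0, s = (-4)-1 = -5; p=25
x=4: not %3==0, s = (-5)-1 = -6; p=29
x=1: not %3==0, s = (-6)-1 = -7; p=30
x=12: %3==0, s = (-7)+12 = 5; p=31
x=3: %3==0, s = 5+3 = 8; p=32
s*p = 8*32 = 256

256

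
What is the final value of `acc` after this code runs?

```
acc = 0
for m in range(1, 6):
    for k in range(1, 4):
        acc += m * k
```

m=1,k=1: acc = 0+1 = 1
m=1,k=2: acc = 1+2 = 3
m=1,k=3: acc = 3+3 = 6
m=2,k=1: acc = 6+2 = 8
m=2,k=2: acc = 8+4 = 12
m=2,k=3: acc = 12+6 = 18
m=3,k=1: acc = 18+3 = 21
m=3,k=2: acc = 21+6 = 27
m=3,k=3: acc = 27+9 = 36
m=4,k=1: acc = 36+4 = 40
m=4,k=2: acc = 40+8 = 48
m=4,k=3: acc = 48+12 = 60
m=5,k=1: acc = 60+5 = 65
m=5,k=2: acc = 65+10 = 75
m=5,k=3: acc = 75+15 = 90

90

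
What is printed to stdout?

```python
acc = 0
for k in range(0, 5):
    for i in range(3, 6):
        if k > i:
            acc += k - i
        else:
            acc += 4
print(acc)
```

57

k=0,i=3: not 0>3, acc = 0+4 = 4
k=0,i=4: not 0>4, acc = 4+4 = 8
k=0,i=5: not 0>5, acc = 8+4 = 12
k=1,i=3: not 1>3, acc = 12+4 = 16
k=1,i=4: not 1>4, acc = 16+4 = 20
k=1,i=5: not 1>5, acc = 20+4 = 24
k=2,i=3: not 2>3, acc = 24+4 = 28
k=2,i=4: not 2>4, acc = 28+4 = 32
k=2,i=5: not 2>5, acc = 32+4 = 36
k=3,i=3: not 3>3, acc = 36+4 = 40
k=3,i=4: not 3>4, acc = 40+4 = 44
k=3,i=5: not 3>5, acc = 44+4 = 48
k=4,i=3: 4>3, acc = 48+1 = 49
k=4,i=4: not 4>4, acc = 49+4 = 53
k=4,i=5: not 4>5, acc = 53+4 = 57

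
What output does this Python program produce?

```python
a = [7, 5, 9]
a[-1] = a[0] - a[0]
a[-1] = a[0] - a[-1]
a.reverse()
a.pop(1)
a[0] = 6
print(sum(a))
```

13

a[-1] = a[0]-a[0] = 7-7 = 0 → [7, 5, 0]
a[-1] = a[0]-a[-1] = 7-0 = 7 → [7, 5, 7]
reverse → [7, 5, 7]
pop(1) removes 5 → [7, 7]
a[0] = 6 → [6, 7]
sum = 13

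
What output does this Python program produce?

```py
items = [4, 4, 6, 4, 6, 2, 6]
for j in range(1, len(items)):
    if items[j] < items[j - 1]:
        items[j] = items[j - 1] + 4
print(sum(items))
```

78

j=1: 4>=4, unchanged → [4, 4, 6, 4, 6, 2, 6]
j=2: 6>=4, unchanged → [4, 4, 6, 4, 6, 2, 6]
j=3: 4<6, items[3] = 6+4 = 10 → [4, 4, 6, 10, 6, 2, 6]
j=4: 6<10, items[4] = 10+4 = 14 → [4, 4, 6, 10, 14, 2, 6]
j=5: 2<14, items[5] = 14+4 = 18 → [4, 4, 6, 10, 14, 18, 6]
j=6: 6<18, items[6] = 18+4 = 22 → [4, 4, 6, 10, 14, 18, 22]
sum = 78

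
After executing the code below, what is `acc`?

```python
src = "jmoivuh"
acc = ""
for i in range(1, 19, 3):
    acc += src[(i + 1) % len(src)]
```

i=1: add src[2]='o' → 'o'
i=4: add src[5]='u' → 'ou'
i=7: add src[1]='m' → 'oum'
i=10: add src[4]='v' → 'oumv'
i=13: add src[0]='j' → 'oumvj'
i=16: add src[3]='i' → 'oumvji'

'oumvji'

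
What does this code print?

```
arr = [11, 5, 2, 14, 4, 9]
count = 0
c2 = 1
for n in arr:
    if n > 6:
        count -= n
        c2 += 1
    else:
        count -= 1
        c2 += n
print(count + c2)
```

n=11: >6, count = 0-11 = -11; c2=2
n=5: not >6, count = (-11)-1 = -12; c2=7
n=2: not >6, count = (-12)-1 = -13; c2=9
n=14: >6, count = (-13)-14 = -27; c2=10
n=4: not >6, count = (-27)-1 = -28; c2=14
n=9: >6, count = (-28)-9 = -37; c2=15
count+c2 = (-37)+15 = -22

-22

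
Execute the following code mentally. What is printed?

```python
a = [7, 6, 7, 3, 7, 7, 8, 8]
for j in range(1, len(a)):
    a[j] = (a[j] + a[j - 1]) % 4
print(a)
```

[7, 1, 0, 3, 2, 1, 1, 1]

j=1: a[1] = (6+7)%4 = 1 → [7, 1, 7, 3, 7, 7, 8, 8]
j=2: a[2] = (7+1)%4 = 0 → [7, 1, 0, 3, 7, 7, 8, 8]
j=3: a[3] = (3+0)%4 = 3 → [7, 1, 0, 3, 7, 7, 8, 8]
j=4: a[4] = (7+3)%4 = 2 → [7, 1, 0, 3, 2, 7, 8, 8]
j=5: a[5] = (7+2)%4 = 1 → [7, 1, 0, 3, 2, 1, 8, 8]
j=6: a[6] = (8+1)%4 = 1 → [7, 1, 0, 3, 2, 1, 1, 8]
j=7: a[7] = (8+1)%4 = 1 → [7, 1, 0, 3, 2, 1, 1, 1]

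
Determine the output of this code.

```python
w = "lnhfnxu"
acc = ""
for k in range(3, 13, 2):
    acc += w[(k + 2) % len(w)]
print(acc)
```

k=3: add w[5]='x' → 'x'
k=5: add w[0]='l' → 'xl'
k=7: add w[2]='h' → 'xlh'
k=9: add w[4]='n' → 'xlhn'
k=11: add w[6]='u' → 'xlhnu'

xlhnu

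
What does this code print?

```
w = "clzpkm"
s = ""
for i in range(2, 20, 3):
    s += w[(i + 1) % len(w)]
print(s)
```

i=2: add w[3]='p' → 'p'
i=5: add w[0]='c' → 'pc'
i=8: add w[3]='p' → 'pcp'
i=11: add w[0]='c' → 'pcpc'
i=14: add w[3]='p' → 'pcpcp'
i=17: add w[0]='c' → 'pcpcpc'

pcpcpc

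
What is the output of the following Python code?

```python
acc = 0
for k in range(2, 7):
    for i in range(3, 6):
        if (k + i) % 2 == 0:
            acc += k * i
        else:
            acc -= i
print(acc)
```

k=2,i=3: odd sum, acc = 0-3 = -3
k=2,i=4: even sum, acc = (-3)+8 = 5
k=2,i=5: odd sum, acc = 5-5 = 0
k=3,i=3: even sum, acc = 0+9 = 9
k=3,i=4: odd sum, acc = 9-4 = 5
k=3,i=5: even sum, acc = 5+15 = 20
k=4,i=3: odd sum, acc = 20-3 = 17
k=4,i=4: even sum, acc = 17+16 = 33
k=4,i=5: odd sum, acc = 33-5 = 28
k=5,i=3: even sum, acc = 28+15 = 43
k=5,i=4: odd sum, acc = 43-4 = 39
k=5,i=5: even sum, acc = 39+25 = 64
k=6,i=3: odd sum, acc = 64-3 = 61
k=6,i=4: even sum, acc = 61+24 = 85
k=6,i=5: odd sum, acc = 85-5 = 80

80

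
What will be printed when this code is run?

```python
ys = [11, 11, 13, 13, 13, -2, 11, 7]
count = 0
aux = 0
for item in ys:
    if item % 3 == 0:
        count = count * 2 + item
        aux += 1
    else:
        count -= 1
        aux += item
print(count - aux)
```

-85

item=11: not %3==0, count = 0-1 = -1; aux=11
item=11: not %3==0, count = (-1)-1 = -2; aux=22
item=13: not %3==0, count = (-2)-1 = -3; aux=35
item=13: not %3==0, count = (-3)-1 = -4; aux=48
item=13: not %3==0, count = (-4)-1 = -5; aux=61
item=-2: not %3==0, count = (-5)-1 = -6; aux=59
item=11: not %3==0, count = (-6)-1 = -7; aux=70
item=7: not %3==0, count = (-7)-1 = -8; aux=77
count-aux = (-8)-77 = -85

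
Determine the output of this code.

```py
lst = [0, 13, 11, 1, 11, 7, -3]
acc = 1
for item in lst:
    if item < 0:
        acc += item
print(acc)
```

-2

item=0: not <0
item=13: not <0
item=11: not <0
item=1: not <0
item=11: not <0
item=7: not <0
item=-3: <0, acc = 1+(-3) = -2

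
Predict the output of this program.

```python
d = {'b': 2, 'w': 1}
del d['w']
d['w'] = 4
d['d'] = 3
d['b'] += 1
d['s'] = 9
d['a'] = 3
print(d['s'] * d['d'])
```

27

del 'w' → {'b': 2}
d['w'] = 4 → {'b': 2, 'w': 4}
d['d'] = 3 → {'b': 2, 'w': 4, 'd': 3}
d['b'] = 2+1 = 3 → {'b': 3, 'w': 4, 'd': 3}
d['s'] = 9 → {'b': 3, 'w': 4, 'd': 3, 's': 9}
d['a'] = 3 → {'b': 3, 'w': 4, 'd': 3, 's': 9, 'a': 3}
d['s']*d['d'] = 9*3 = 27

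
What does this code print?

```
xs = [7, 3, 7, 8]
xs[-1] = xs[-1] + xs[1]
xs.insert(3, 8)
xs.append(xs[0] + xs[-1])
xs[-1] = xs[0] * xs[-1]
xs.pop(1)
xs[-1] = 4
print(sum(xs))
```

xs[-1] = xs[-1]+xs[1] = 8+3 = 11 → [7, 3, 7, 11]
insert 8 at 3 → [7, 3, 7, 8, 11]
append xs[0]+xs[-1] = 7+11 = 18 → [7, 3, 7, 8, 11, 18]
xs[-1] = xs[0]*xs[-1] = 7*18 = 126 → [7, 3, 7, 8, 11, 126]
pop(1) removes 3 → [7, 7, 8, 11, 126]
xs[-1] = 4 → [7, 7, 8, 11, 4]
sum = 37

37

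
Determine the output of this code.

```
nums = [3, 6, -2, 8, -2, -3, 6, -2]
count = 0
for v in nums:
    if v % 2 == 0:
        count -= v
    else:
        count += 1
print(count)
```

-12

v=3: not even, count = 0+1 = 1
v=6: even, count = 1-6 = -5
v=-2: even, count = (-5)-(-2) = -3
v=8: even, count = (-3)-8 = -11
v=-2: even, count = (-11)-(-2) = -9
v=-3: not even, count = (-9)+1 = -8
v=6: even, count = (-8)-6 = -14
v=-2: even, count = (-14)-(-2) = -12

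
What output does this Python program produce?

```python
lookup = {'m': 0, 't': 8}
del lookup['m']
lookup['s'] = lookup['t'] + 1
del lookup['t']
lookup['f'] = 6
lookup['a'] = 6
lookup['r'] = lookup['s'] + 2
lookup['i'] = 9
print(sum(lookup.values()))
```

41

del 'm' → {'t': 8}
lookup['s'] = lookup['t']+1 = 9 → {'t': 8, 's': 9}
del 't' → {'s': 9}
lookup['f'] = 6 → {'s': 9, 'f': 6}
lookup['a'] = 6 → {'s': 9, 'f': 6, 'a': 6}
lookup['r'] = lookup['s']+2 = 11 → {'s': 9, 'f': 6, 'a': 6, 'r': 11}
lookup['i'] = 9 → {'s': 9, 'f': 6, 'a': 6, 'r': 11, 'i': 9}
sum of values = 41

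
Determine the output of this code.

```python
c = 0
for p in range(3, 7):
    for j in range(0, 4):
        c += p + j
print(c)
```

96

p=3,j=0: c = 0+3 = 3
p=3,j=1: c = 3+4 = 7
p=3,j=2: c = 7+5 = 12
p=3,j=3: c = 12+6 = 18
p=4,j=0: c = 18+4 = 22
p=4,j=1: c = 22+5 = 27
p=4,j=2: c = 27+6 = 33
p=4,j=3: c = 33+7 = 40
p=5,j=0: c = 40+5 = 45
p=5,j=1: c = 45+6 = 51
p=5,j=2: c = 51+7 = 58
p=5,j=3: c = 58+8 = 66
p=6,j=0: c = 66+6 = 72
p=6,j=1: c = 72+7 = 79
p=6,j=2: c = 79+8 = 87
p=6,j=3: c = 87+9 = 96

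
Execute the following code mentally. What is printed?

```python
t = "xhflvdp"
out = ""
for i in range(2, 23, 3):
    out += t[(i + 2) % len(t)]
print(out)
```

i=2: add t[4]='v' → 'v'
i=5: add t[0]='x' → 'vx'
i=8: add t[3]='l' → 'vxl'
i=11: add t[6]='p' → 'vxlp'
i=14: add t[2]='f' → 'vxlpf'
i=17: add t[5]='d' → 'vxlpfd'
i=20: add t[1]='h' → 'vxlpfdh'

vxlpfdh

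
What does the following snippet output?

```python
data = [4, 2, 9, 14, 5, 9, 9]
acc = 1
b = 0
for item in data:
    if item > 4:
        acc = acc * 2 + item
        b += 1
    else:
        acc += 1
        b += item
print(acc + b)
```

item=4: not >4, acc = 1+1 = 2; b=4
item=2: not >4, acc = 2+1 = 3; b=6
item=9: >4, acc = 3*2+9 = 15; b=7
item=14: >4, acc = 15*2+14 = 44; b=8
item=5: >4, acc = 44*2+5 = 93; b=9
item=9: >4, acc = 93*2+9 = 195; b=10
item=9: >4, acc = 195*2+9 = 399; b=11
acc+b = 399+11 = 410

410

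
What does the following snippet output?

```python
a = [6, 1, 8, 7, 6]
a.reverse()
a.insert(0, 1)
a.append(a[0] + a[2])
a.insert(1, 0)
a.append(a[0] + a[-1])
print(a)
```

reverse → [6, 7, 8, 1, 6]
insert 1 at 0 → [1, 6, 7, 8, 1, 6]
append a[0]+a[2] = 1+7 = 8 → [1, 6, 7, 8, 1, 6, 8]
insert 0 at 1 → [1, 0, 6, 7, 8, 1, 6, 8]
append a[0]+a[-1] = 1+8 = 9 → [1, 0, 6, 7, 8, 1, 6, 8, 9]

[1, 0, 6, 7, 8, 1, 6, 8, 9]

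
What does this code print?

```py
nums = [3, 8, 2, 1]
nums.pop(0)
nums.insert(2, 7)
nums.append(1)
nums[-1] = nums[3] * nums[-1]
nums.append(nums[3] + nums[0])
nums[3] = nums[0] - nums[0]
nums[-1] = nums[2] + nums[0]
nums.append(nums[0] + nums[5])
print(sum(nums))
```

pop(0) removes 3 → [8, 2, 1]
insert 7 at 2 → [8, 2, 7, 1]
append 1 → [8, 2, 7, 1, 1]
nums[-1] = nums[3]*nums[-1] = 1*1 = 1 → [8, 2, 7, 1, 1]
append nums[3]+nums[0] = 1+8 = 9 → [8, 2, 7, 1, 1, 9]
nums[3] = nums[0]-nums[0] = 8-8 = 0 → [8, 2, 7, 0, 1, 9]
nums[-1] = nums[2]+nums[0] = 7+8 = 15 → [8, 2, 7, 0, 1, 15]
append nums[0]+nums[5] = 8+15 = 23 → [8, 2, 7, 0, 1, 15, 23]
sum = 56

56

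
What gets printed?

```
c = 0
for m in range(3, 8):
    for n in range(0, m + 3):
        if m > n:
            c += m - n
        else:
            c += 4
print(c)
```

140

m=3,n=0: 3>0, c = 0+3 = 3
m=3,n=1: 3>1, c = 3+2 = 5
m=3,n=2: 3>2, c = 5+1 = 6
m=3,n=3: not 3>3, c = 6+4 = 10
m=3,n=4: not 3>4, c = 10+4 = 14
m=3,n=5: not 3>5, c = 14+4 = 18
m=4,n=0: 4>0, c = 18+4 = 22
m=4,n=1: 4>1, c = 22+3 = 25
m=4,n=2: 4>2, c = 25+2 = 27
m=4,n=3: 4>3, c = 27+1 = 28
m=4,n=4: not 4>4, c = 28+4 = 32
m=4,n=5: not 4>5, c = 32+4 = 36
m=4,n=6: not 4>6, c = 36+4 = 40
m=5,n=0: 5>0, c = 40+5 = 45
m=5,n=1: 5>1, c = 45+4 = 49
m=5,n=2: 5>2, c = 49+3 = 52
m=5,n=3: 5>3, c = 52+2 = 54
m=5,n=4: 5>4, c = 54+1 = 55
m=5,n=5: not 5>5, c = 55+4 = 59
m=5,n=6: not 5>6, c = 59+4 = 63
m=5,n=7: not 5>7, c = 63+4 = 67
m=6,n=0: 6>0, c = 67+6 = 73
m=6,n=1: 6>1, c = 73+5 = 78
m=6,n=2: 6>2, c = 78+4 = 82
m=6,n=3: 6>3, c = 82+3 = 85
m=6,n=4: 6>4, c = 85+2 = 87
m=6,n=5: 6>5, c = 87+1 = 88
m=6,n=6: not 6>6, c = 88+4 = 92
m=6,n=7: not 6>7, c = 92+4 = 96
m=6,n=8: not 6>8, c = 96+4 = 100
m=7,n=0: 7>0, c = 100+7 = 107
m=7,n=1: 7>1, c = 107+6 = 113
m=7,n=2: 7>2, c = 113+5 = 118
m=7,n=3: 7>3, c = 118+4 = 122
m=7,n=4: 7>4, c = 122+3 = 125
m=7,n=5: 7>5, c = 125+2 = 127
m=7,n=6: 7>6, c = 127+1 = 128
m=7,n=7: not 7>7, c = 128+4 = 132
m=7,n=8: not 7>8, c = 132+4 = 136
m=7,n=9: not 7>9, c = 136+4 = 140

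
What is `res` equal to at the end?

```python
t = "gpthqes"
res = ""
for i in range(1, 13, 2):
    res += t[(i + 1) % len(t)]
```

'tqsphe'

i=1: add t[2]='t' → 't'
i=3: add t[4]='q' → 'tq'
i=5: add t[6]='s' → 'tqs'
i=7: add t[1]='p' → 'tqsp'
i=9: add t[3]='h' → 'tqsph'
i=11: add t[5]='e' → 'tqsphe'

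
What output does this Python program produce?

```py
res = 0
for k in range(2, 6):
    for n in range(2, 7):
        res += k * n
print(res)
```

280

k=2,n=2: res = 0+4 = 4
k=2,n=3: res = 4+6 = 10
k=2,n=4: res = 10+8 = 18
k=2,n=5: res = 18+10 = 28
k=2,n=6: res = 28+12 = 40
k=3,n=2: res = 40+6 = 46
k=3,n=3: res = 46+9 = 55
k=3,n=4: res = 55+12 = 67
k=3,n=5: res = 67+15 = 82
k=3,n=6: res = 82+18 = 100
k=4,n=2: res = 100+8 = 108
k=4,n=3: res = 108+12 = 120
k=4,n=4: res = 120+16 = 136
k=4,n=5: res = 136+20 = 156
k=4,n=6: res = 156+24 = 180
k=5,n=2: res = 180+10 = 190
k=5,n=3: res = 190+15 = 205
k=5,n=4: res = 205+20 = 225
k=5,n=5: res = 225+25 = 250
k=5,n=6: res = 250+30 = 280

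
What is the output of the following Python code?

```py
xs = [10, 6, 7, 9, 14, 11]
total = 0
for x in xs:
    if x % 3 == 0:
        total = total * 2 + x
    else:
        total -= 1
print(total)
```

13

x=10: not %3==0, total = 0-1 = -1
x=6: %3==0, total = (-1)*2+6 = 4
x=7: not %3==0, total = 4-1 = 3
x=9: %3==0, total = 3*2+9 = 15
x=14: not %3==0, total = 15-1 = 14
x=11: not %3==0, total = 14-1 = 13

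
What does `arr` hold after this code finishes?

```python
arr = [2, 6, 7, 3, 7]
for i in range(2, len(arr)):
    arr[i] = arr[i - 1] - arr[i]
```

[2, 6, -1, -4, -11]

i=2: arr[2] = 6-7 = -1 → [2, 6, -1, 3, 7]
i=3: arr[3] = (-1)-3 = -4 → [2, 6, -1, -4, 7]
i=4: arr[4] = (-4)-7 = -11 → [2, 6, -1, -4, -11]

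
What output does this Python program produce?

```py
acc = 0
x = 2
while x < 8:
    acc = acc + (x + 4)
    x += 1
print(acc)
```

x=2: acc = 0+6 = 6
x=3: acc = 6+7 = 13
x=4: acc = 13+8 = 21
x=5: acc = 21+9 = 30
x=6: acc = 30+10 = 40
x=7: acc = 40+11 = 51

51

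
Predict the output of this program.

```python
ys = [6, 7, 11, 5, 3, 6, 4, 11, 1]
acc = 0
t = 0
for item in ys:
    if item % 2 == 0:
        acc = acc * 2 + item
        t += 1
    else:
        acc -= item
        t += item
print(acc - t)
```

item=6: even, acc = 0*2+6 = 6; t=1
item=7: not even, acc = 6-7 = -1; t=8
item=11: not even, acc = (-1)-11 = -12; t=19
item=5: not even, acc = (-12)-5 = -17; t=24
item=3: not even, acc = (-17)-3 = -20; t=27
item=6: even, acc = (-20)*2+6 = -34; t=28
item=4: even, acc = (-34)*2+4 = -64; t=29
item=11: not even, acc = (-64)-11 = -75; t=40
item=1: not even, acc = (-75)-1 = -76; t=41
acc-t = (-76)-41 = -117

-117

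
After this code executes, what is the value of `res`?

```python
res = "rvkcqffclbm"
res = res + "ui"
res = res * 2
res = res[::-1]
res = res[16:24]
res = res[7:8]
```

+ 'ui' → 'rvkcqffclbmui'
repeat ×2 → 'rvkcqffclbmuirvkcqffclbmui'
reverse → 'iumblcffqckvriumblcffqckvr'
slice [16:24] → 'blcffqck'
slice [7:8] → 'k'

'k'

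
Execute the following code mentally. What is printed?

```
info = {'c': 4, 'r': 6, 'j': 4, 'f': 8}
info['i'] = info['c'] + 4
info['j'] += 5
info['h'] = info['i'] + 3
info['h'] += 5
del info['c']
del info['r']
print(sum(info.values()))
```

info['i'] = info['c']+4 = 8 → {'c': 4, 'r': 6, 'j': 4, 'f': 8, 'i': 8}
info['j'] = 4+5 = 9 → {'c': 4, 'r': 6, 'j': 9, 'f': 8, 'i': 8}
info['h'] = info['i']+3 = 11 → {'c': 4, 'r': 6, 'j': 9, 'f': 8, 'i': 8, 'h': 11}
info['h'] = 11+5 = 16 → {'c': 4, 'r': 6, 'j': 9, 'f': 8, 'i': 8, 'h': 16}
del 'c' → {'r': 6, 'j': 9, 'f': 8, 'i': 8, 'h': 16}
del 'r' → {'j': 9, 'f': 8, 'i': 8, 'h': 16}
sum of values = 41

41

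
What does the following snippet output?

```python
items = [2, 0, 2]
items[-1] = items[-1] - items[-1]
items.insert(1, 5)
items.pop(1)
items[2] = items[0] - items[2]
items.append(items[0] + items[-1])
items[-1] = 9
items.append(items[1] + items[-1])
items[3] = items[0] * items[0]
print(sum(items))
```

items[-1] = items[-1]-items[-1] = 2-2 = 0 → [2, 0, 0]
insert 5 at 1 → [2, 5, 0, 0]
pop(1) removes 5 → [2, 0, 0]
items[2] = items[0]-items[2] = 2-0 = 2 → [2, 0, 2]
append items[0]+items[-1] = 2+2 = 4 → [2, 0, 2, 4]
items[-1] = 9 → [2, 0, 2, 9]
append items[1]+items[-1] = 0+9 = 9 → [2, 0, 2, 9, 9]
items[3] = items[0]*items[0] = 2*2 = 4 → [2, 0, 2, 4, 9]
sum = 17

17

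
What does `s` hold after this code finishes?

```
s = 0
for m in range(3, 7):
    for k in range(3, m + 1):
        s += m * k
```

m=3,k=3: s = 0+9 = 9
m=4,k=3: s = 9+12 = 21
m=4,k=4: s = 21+16 = 37
m=5,k=3: s = 37+15 = 52
m=5,k=4: s = 52+20 = 72
m=5,k=5: s = 72+25 = 97
m=6,k=3: s = 97+18 = 115
m=6,k=4: s = 115+24 = 139
m=6,k=5: s = 139+30 = 169
m=6,k=6: s = 169+36 = 205

205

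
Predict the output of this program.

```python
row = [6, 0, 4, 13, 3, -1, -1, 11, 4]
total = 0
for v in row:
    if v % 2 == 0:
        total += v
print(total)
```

14

v=6: even, total = 0+6 = 6
v=0: even, total = 6+0 = 6
v=4: even, total = 6+4 = 10
v=13: not even
v=3: not even
v=-1: not even
v=-1: not even
v=11: not even
v=4: even, total = 10+4 = 14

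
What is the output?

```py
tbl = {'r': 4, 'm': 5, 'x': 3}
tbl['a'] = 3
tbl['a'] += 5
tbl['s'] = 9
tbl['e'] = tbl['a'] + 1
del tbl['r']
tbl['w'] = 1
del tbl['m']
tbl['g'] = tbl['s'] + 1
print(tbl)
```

{'x': 3, 'a': 8, 's': 9, 'e': 9, 'w': 1, 'g': 10}

tbl['a'] = 3 → {'r': 4, 'm': 5, 'x': 3, 'a': 3}
tbl['a'] = 3+5 = 8 → {'r': 4, 'm': 5, 'x': 3, 'a': 8}
tbl['s'] = 9 → {'r': 4, 'm': 5, 'x': 3, 'a': 8, 's': 9}
tbl['e'] = tbl['a']+1 = 9 → {'r': 4, 'm': 5, 'x': 3, 'a': 8, 's': 9, 'e': 9}
del 'r' → {'m': 5, 'x': 3, 'a': 8, 's': 9, 'e': 9}
tbl['w'] = 1 → {'m': 5, 'x': 3, 'a': 8, 's': 9, 'e': 9, 'w': 1}
del 'm' → {'x': 3, 'a': 8, 's': 9, 'e': 9, 'w': 1}
tbl['g'] = tbl['s']+1 = 10 → {'x': 3, 'a': 8, 's': 9, 'e': 9, 'w': 1, 'g': 10}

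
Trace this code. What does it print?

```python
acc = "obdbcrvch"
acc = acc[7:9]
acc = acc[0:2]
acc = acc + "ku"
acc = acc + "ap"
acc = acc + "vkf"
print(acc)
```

chkuapvkf

slice [7:9] → 'ch'
slice [0:2] → 'ch'
+ 'ku' → 'chku'
+ 'ap' → 'chkuap'
+ 'vkf' → 'chkuapvkf'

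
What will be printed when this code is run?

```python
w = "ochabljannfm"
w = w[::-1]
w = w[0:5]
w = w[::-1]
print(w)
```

annfm

reverse → 'mfnnajlbahco'
slice [0:5] → 'mfnna'
reverse → 'annfm'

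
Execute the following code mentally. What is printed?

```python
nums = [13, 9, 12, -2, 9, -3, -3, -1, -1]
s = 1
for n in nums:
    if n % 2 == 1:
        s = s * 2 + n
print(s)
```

1353

n=13: odd, s = 1*2+13 = 15
n=9: odd, s = 15*2+9 = 39
n=12: not odd
n=-2: not odd
n=9: odd, s = 39*2+9 = 87
n=-3: odd, s = 87*2+(-3) = 171
n=-3: odd, s = 171*2+(-3) = 339
n=-1: odd, s = 339*2+(-1) = 677
n=-1: odd, s = 677*2+(-1) = 1353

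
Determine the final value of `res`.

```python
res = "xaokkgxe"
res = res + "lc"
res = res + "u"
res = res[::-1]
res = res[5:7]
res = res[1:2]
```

'k'

+ 'lc' → 'xaokkgxelc'
+ 'u' → 'xaokkgxelcu'
reverse → 'uclexgkkoax'
slice [5:7] → 'gk'
slice [1:2] → 'k'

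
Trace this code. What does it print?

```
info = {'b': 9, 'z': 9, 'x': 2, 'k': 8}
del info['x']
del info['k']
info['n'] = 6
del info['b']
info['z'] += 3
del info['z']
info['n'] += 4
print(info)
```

del 'x' → {'b': 9, 'z': 9, 'k': 8}
del 'k' → {'b': 9, 'z': 9}
info['n'] = 6 → {'b': 9, 'z': 9, 'n': 6}
del 'b' → {'z': 9, 'n': 6}
info['z'] = 9+3 = 12 → {'z': 12, 'n': 6}
del 'z' → {'n': 6}
info['n'] = 6+4 = 10 → {'n': 10}

{'n': 10}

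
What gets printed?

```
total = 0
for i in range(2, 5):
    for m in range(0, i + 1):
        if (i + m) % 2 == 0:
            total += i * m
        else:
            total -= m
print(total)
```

i=2,m=0: even sum, total = 0+0 = 0
i=2,m=1: odd sum, total = 0-1 = -1
i=2,m=2: even sum, total = (-1)+4 = 3
i=3,m=0: odd sum, total = 3-0 = 3
i=3,m=1: even sum, total = 3+3 = 6
i=3,m=2: odd sum, total = 6-2 = 4
i=3,m=3: even sum, total = 4+9 = 13
i=4,m=0: even sum, total = 13+0 = 13
i=4,m=1: odd sum, total = 13-1 = 12
i=4,m=2: even sum, total = 12+8 = 20
i=4,m=3: odd sum, total = 20-3 = 17
i=4,m=4: even sum, total = 17+16 = 33

33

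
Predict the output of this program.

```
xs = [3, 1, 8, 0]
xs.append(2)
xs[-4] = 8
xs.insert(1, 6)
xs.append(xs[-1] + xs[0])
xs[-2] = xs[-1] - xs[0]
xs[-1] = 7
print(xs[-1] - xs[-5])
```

append 2 → [3, 1, 8, 0, 2]
xs[-4] = 8 → [3, 8, 8, 0, 2]
insert 6 at 1 → [3, 6, 8, 8, 0, 2]
append xs[-1]+xs[0] = 2+3 = 5 → [3, 6, 8, 8, 0, 2, 5]
xs[-2] = xs[-1]-xs[0] = 5-3 = 2 → [3, 6, 8, 8, 0, 2, 5]
xs[-1] = 7 → [3, 6, 8, 8, 0, 2, 7]
xs[-1]-xs[-5] = 7-8 = -1

-1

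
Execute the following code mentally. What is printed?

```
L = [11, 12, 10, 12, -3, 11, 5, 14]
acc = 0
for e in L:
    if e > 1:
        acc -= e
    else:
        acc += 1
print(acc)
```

e=11: >1, acc = 0-11 = -11
e=12: >1, acc = (-11)-12 = -23
e=10: >1, acc = (-23)-10 = -33
e=12: >1, acc = (-33)-12 = -45
e=-3: not >1, acc = (-45)+1 = -44
e=11: >1, acc = (-44)-11 = -55
e=5: >1, acc = (-55)-5 = -60
e=14: >1, acc = (-60)-14 = -74

-74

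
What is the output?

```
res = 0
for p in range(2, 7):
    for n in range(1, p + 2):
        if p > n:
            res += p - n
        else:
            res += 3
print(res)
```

p=2,n=1: 2>1, res = 0+1 = 1
p=2,n=2: not 2>2, res = 1+3 = 4
p=2,n=3: not 2>3, res = 4+3 = 7
p=3,n=1: 3>1, res = 7+2 = 9
p=3,n=2: 3>2, res = 9+1 = 10
p=3,n=3: not 3>3, res = 10+3 = 13
p=3,n=4: not 3>4, res = 13+3 = 16
p=4,n=1: 4>1, res = 16+3 = 19
p=4,n=2: 4>2, res = 19+2 = 21
p=4,n=3: 4>3, res = 21+1 = 22
p=4,n=4: not 4>4, res = 22+3 = 25
p=4,n=5: not 4>5, res = 25+3 = 28
p=5,n=1: 5>1, res = 28+4 = 32
p=5,n=2: 5>2, res = 32+3 = 35
p=5,n=3: 5>3, res = 35+2 = 37
p=5,n=4: 5>4, res = 37+1 = 38
p=5,n=5: not 5>5, res = 38+3 = 41
p=5,n=6: not 5>6, res = 41+3 = 44
p=6,n=1: 6>1, res = 44+5 = 49
p=6,n=2: 6>2, res = 49+4 = 53
p=6,n=3: 6>3, res = 53+3 = 56
p=6,n=4: 6>4, res = 56+2 = 58
p=6,n=5: 6>5, res = 58+1 = 59
p=6,n=6: not 6>6, res = 59+3 = 62
p=6,n=7: not 6>7, res = 62+3 = 65

65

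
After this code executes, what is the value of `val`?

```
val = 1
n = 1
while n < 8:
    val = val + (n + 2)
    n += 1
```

n=1: val = 1+3 = 4
n=2: val = 4+4 = 8
n=3: val = 8+5 = 13
n=4: val = 13+6 = 19
n=5: val = 19+7 = 26
n=6: val = 26+8 = 34
n=7: val = 34+9 = 43

43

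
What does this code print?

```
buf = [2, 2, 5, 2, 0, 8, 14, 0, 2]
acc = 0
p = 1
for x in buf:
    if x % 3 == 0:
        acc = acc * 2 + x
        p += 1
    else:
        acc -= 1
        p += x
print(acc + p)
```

17

x=2: not %3==0, acc = 0-1 = -1; p=3
x=2: not %3==0, acc = (-1)-1 = -2; p=5
x=5: not %3==0, acc = (-2)-1 = -3; p=10
x=2: not %3==0, acc = (-3)-1 = -4; p=12
x=0: %3==0, acc = (-4)*2+0 = -8; p=13
x=8: not %3==0, acc = (-8)-1 = -9; p=21
x=14: not %3==0, acc = (-9)-1 = -10; p=35
x=0: %3==0, acc = (-10)*2+0 = -20; p=36
x=2: not %3==0, acc = (-20)-1 = -21; p=38
acc+p = (-21)+38 = 17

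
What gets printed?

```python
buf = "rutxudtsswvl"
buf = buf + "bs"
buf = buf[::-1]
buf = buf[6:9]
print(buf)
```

std

+ 'bs' → 'rutxudtsswvlbs'
reverse → 'sblvwsstduxtur'
slice [6:9] → 'std'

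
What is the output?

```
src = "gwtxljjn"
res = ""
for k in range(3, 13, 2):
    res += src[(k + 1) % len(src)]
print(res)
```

k=3: add src[4]='l' → 'l'
k=5: add src[6]='j' → 'lj'
k=7: add src[0]='g' → 'ljg'
k=9: add src[2]='t' → 'ljgt'
k=11: add src[4]='l' → 'ljgtl'

ljgtl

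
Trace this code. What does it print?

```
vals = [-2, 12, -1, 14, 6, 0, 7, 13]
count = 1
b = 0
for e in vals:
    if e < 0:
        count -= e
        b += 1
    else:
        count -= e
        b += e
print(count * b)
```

-2592

e=-2: <0, count = 1-(-2) = 3; b=1
e=12: not <0, count = 3-12 = -9; b=13
e=-1: <0, count = (-9)-(-1) = -8; b=14
e=14: not <0, count = (-8)-14 = -22; b=28
e=6: not <0, count = (-22)-6 = -28; b=34
e=0: not <0, count = (-28)-0 = -28; b=34
e=7: not <0, count = (-28)-7 = -35; b=41
e=13: not <0, count = (-35)-13 = -48; b=54
count*b = (-48)*54 = -2592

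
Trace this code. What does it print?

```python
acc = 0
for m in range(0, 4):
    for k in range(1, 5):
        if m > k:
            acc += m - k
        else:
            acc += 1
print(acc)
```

17

m=0,k=1: not 0>1, acc = 0+1 = 1
m=0,k=2: not 0>2, acc = 1+1 = 2
m=0,k=3: not 0>3, acc = 2+1 = 3
m=0,k=4: not 0>4, acc = 3+1 = 4
m=1,k=1: not 1>1, acc = 4+1 = 5
m=1,k=2: not 1>2, acc = 5+1 = 6
m=1,k=3: not 1>3, acc = 6+1 = 7
m=1,k=4: not 1>4, acc = 7+1 = 8
m=2,k=1: 2>1, acc = 8+1 = 9
m=2,k=2: not 2>2, acc = 9+1 = 10
m=2,k=3: not 2>3, acc = 10+1 = 11
m=2,k=4: not 2>4, acc = 11+1 = 12
m=3,k=1: 3>1, acc = 12+2 = 14
m=3,k=2: 3>2, acc = 14+1 = 15
m=3,k=3: not 3>3, acc = 15+1 = 16
m=3,k=4: not 3>4, acc = 16+1 = 17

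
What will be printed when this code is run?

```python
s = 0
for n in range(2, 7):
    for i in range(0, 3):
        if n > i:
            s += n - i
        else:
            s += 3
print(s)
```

n=2,i=0: 2>0, s = 0+2 = 2
n=2,i=1: 2>1, s = 2+1 = 3
n=2,i=2: not 2>2, s = 3+3 = 6
n=3,i=0: 3>0, s = 6+3 = 9
n=3,i=1: 3>1, s = 9+2 = 11
n=3,i=2: 3>2, s = 11+1 = 12
n=4,i=0: 4>0, s = 12+4 = 16
n=4,i=1: 4>1, s = 16+3 = 19
n=4,i=2: 4>2, s = 19+2 = 21
n=5,i=0: 5>0, s = 21+5 = 26
n=5,i=1: 5>1, s = 26+4 = 30
n=5,i=2: 5>2, s = 30+3 = 33
n=6,i=0: 6>0, s = 33+6 = 39
n=6,i=1: 6>1, s = 39+5 = 44
n=6,i=2: 6>2, s = 44+4 = 48

48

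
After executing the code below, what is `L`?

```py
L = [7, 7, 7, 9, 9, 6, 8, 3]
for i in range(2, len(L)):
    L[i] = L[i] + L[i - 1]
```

i=2: L[2] = 7+7 = 14 → [7, 7, 14, 9, 9, 6, 8, 3]
i=3: L[3] = 9+14 = 23 → [7, 7, 14, 23, 9, 6, 8, 3]
i=4: L[4] = 9+23 = 32 → [7, 7, 14, 23, 32, 6, 8, 3]
i=5: L[5] = 6+32 = 38 → [7, 7, 14, 23, 32, 38, 8, 3]
i=6: L[6] = 8+38 = 46 → [7, 7, 14, 23, 32, 38, 46, 3]
i=7: L[7] = 3+46 = 49 → [7, 7, 14, 23, 32, 38, 46, 49]

[7, 7, 14, 23, 32, 38, 46, 49]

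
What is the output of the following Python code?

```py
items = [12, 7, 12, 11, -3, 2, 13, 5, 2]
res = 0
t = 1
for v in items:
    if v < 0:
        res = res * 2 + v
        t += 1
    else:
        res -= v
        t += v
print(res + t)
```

v=12: not <0, res = 0-12 = -12; t=13
v=7: not <0, res = (-12)-7 = -19; t=20
v=12: not <0, res = (-19)-12 = -31; t=32
v=11: not <0, res = (-31)-11 = -42; t=43
v=-3: <0, res = (-42)*2+(-3) = -87; t=44
v=2: not <0, res = (-87)-2 = -89; t=46
v=13: not <0, res = (-89)-13 = -102; t=59
v=5: not <0, res = (-102)-5 = -107; t=64
v=2: not <0, res = (-107)-2 = -109; t=66
res+t = (-109)+66 = -43

-43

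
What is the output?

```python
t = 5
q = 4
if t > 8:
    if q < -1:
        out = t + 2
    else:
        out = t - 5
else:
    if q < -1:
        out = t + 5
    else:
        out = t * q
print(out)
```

t=5, q=4
t > 8 is False; q < -1 is False
→ out = t * q = 20

20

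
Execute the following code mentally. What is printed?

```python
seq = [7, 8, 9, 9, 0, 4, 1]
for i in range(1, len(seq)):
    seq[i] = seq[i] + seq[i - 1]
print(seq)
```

[7, 15, 24, 33, 33, 37, 38]

i=1: seq[1] = 8+7 = 15 → [7, 15, 9, 9, 0, 4, 1]
i=2: seq[2] = 9+15 = 24 → [7, 15, 24, 9, 0, 4, 1]
i=3: seq[3] = 9+24 = 33 → [7, 15, 24, 33, 0, 4, 1]
i=4: seq[4] = 0+33 = 33 → [7, 15, 24, 33, 33, 4, 1]
i=5: seq[5] = 4+33 = 37 → [7, 15, 24, 33, 33, 37, 1]
i=6: seq[6] = 1+37 = 38 → [7, 15, 24, 33, 33, 37, 38]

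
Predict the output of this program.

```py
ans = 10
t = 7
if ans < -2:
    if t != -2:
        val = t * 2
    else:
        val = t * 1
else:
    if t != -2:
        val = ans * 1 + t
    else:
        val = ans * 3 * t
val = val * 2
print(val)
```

ans=10, t=7
ans < -2 is False; t != -2 is True
→ val = ans * 1 + t = 17
val = 17*2 = 34

34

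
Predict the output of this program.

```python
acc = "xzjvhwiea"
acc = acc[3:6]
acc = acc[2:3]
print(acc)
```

w

slice [3:6] → 'vhw'
slice [2:3] → 'w'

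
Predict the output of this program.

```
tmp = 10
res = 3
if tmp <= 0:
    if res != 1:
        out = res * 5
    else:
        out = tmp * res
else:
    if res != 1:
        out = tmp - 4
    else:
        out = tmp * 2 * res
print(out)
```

tmp=10, res=3
tmp <= 0 is False; res != 1 is True
→ out = tmp - 4 = 6

6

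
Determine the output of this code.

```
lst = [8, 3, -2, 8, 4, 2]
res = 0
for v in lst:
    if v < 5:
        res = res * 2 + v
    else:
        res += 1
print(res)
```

v=8: not <5, res = 0+1 = 1
v=3: <5, res = 1*2+3 = 5
v=-2: <5, res = 5*2+(-2) = 8
v=8: not <5, res = 8+1 = 9
v=4: <5, res = 9*2+4 = 22
v=2: <5, res = 22*2+2 = 46

46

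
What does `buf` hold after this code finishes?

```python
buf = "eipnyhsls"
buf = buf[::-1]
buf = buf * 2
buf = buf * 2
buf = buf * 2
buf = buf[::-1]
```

'eipnyhslseipnyhslseipnyhslseipnyhslseipnyhslseipnyhslseipnyhslseipnyhsls'

reverse → 'slshynpie'
repeat ×2 → 'slshynpieslshynpie'
repeat ×2 → 'slshynpieslshynpieslshynpieslshynpie'
repeat ×2 → 'slshynpieslshynpieslshynpieslshynpieslshynpieslshynpieslshynpieslshynpie'
reverse → 'eipnyhslseipnyhslseipnyhslseipnyhslseipnyhslseipnyhslseipnyhslseipnyhsls'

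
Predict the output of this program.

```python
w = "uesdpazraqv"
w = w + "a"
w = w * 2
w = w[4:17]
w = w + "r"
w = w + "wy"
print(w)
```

pazraqvauesdprwy

+ 'a' → 'uesdpazraqva'
repeat ×2 → 'uesdpazraqvauesdpazraqva'
slice [4:17] → 'pazraqvauesdp'
+ 'r' → 'pazraqvauesdpr'
+ 'wy' → 'pazraqvauesdprwy'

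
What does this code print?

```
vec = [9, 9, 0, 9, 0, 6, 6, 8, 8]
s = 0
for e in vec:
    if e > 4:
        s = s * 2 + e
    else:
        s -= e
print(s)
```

1104

e=9: >4, s = 0*2+9 = 9
e=9: >4, s = 9*2+9 = 27
e=0: not >4, s = 27-0 = 27
e=9: >4, s = 27*2+9 = 63
e=0: not >4, s = 63-0 = 63
e=6: >4, s = 63*2+6 = 132
e=6: >4, s = 132*2+6 = 270
e=8: >4, s = 270*2+8 = 548
e=8: >4, s = 548*2+8 = 1104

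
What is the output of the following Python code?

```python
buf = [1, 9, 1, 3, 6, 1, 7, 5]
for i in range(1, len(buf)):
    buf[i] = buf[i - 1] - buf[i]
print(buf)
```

i=1: buf[1] = 1-9 = -8 → [1, -8, 1, 3, 6, 1, 7, 5]
i=2: buf[2] = (-8)-1 = -9 → [1, -8, -9, 3, 6, 1, 7, 5]
i=3: buf[3] = (-9)-3 = -12 → [1, -8, -9, -12, 6, 1, 7, 5]
i=4: buf[4] = (-12)-6 = -18 → [1, -8, -9, -12, -18, 1, 7, 5]
i=5: buf[5] = (-18)-1 = -19 → [1, -8, -9, -12, -18, -19, 7, 5]
i=6: buf[6] = (-19)-7 = -26 → [1, -8, -9, -12, -18, -19, -26, 5]
i=7: buf[7] = (-26)-5 = -31 → [1, -8, -9, -12, -18, -19, -26, -31]

[1, -8, -9, -12, -18, -19, -26, -31]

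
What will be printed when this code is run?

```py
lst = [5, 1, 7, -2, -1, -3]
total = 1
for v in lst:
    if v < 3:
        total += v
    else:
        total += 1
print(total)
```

-2

v=5: not <3, total = 1+1 = 2
v=1: <3, total = 2+1 = 3
v=7: not <3, total = 3+1 = 4
v=-2: <3, total = 4+(-2) = 2
v=-1: <3, total = 2+(-1) = 1
v=-3: <3, total = 1+(-3) = -2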